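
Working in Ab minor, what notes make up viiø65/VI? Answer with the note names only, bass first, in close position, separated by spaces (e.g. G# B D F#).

Gb Bbb Db Eb

viiø65/VI is a secondary leading-tone chord. The target VI is Fb in Ab minor; the applied chord is rooted a semitone below, on Eb.
Building a half-diminished seventh chord on Eb gives Eb-Gb-Bbb-Db.
With the 65 figure the chord is in first inversion; from the bass Gb upward in close position it reads Gb-Bbb-Db-Eb.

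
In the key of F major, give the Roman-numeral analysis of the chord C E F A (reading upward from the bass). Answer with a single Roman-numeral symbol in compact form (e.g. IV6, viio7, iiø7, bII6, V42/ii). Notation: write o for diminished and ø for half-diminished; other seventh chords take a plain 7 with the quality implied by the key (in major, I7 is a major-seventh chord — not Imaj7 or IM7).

I43

Stacked in thirds the chord is F-A-C-E: a major seventh chord on F.
In F major, F is the tonic; the diatonic major seventh chord there is I7.
With C in the bass the chord is in second inversion, so the figured bass is 43.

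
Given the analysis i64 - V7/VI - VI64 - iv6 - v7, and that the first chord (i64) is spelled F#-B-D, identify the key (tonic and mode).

i64 is given as F#-B-D — a minor triad with root B.
If B is scale degree 1 and the mode makes that degree carry a minor triad, the tonic is B and the mode is minor.

B minor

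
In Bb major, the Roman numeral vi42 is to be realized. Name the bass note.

F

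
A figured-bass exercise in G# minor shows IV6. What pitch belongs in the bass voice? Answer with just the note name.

IV in G# minor has root C#; the chord is C#-E#-G#.
The figure 6 means first inversion — the third is in the bass.

E#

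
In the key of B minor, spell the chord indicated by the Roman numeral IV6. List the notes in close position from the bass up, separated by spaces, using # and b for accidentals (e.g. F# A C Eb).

G# B E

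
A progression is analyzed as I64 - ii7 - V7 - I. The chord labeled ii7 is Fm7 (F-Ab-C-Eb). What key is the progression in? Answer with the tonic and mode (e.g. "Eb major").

The chord Fm7 is a minor seventh chord rooted on F; its label is ii7.
If F is scale degree 2 and the mode makes that degree carry a minor seventh chord, the tonic is Eb and the mode is major.

Eb major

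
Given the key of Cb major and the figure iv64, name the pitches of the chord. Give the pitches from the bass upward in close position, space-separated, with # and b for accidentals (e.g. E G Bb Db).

Cb Fb Abb

Scale degree 4 in Cb major is Fb; here the chord built on it is altered to a minor triad. iv64 is the minor subdominant, borrowed from the parallel minor.
So the chord is Fb-Abb-Cb.
With the 64 figure the chord is in second inversion; from the bass Cb upward in close position it reads Cb-Fb-Abb.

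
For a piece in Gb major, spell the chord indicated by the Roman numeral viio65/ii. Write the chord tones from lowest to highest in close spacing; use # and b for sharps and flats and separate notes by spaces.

Bb Db Fb G

The slash marks an applied leading-tone chord: viio of ii. In Gb major, ii is Ab, so the leading tone to it is G, a half step below.
Building a fully diminished seventh chord on G gives G-Bb-Db-Fb.
The figured bass 65 indicates first inversion, placing the third (Bb) in the bass: Bb-Db-Fb-G.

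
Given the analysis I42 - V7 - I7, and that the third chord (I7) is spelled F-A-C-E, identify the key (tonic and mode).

I7 is given as F-A-C-E — a major seventh chord with root F.
If F is scale degree 1 and the mode makes that degree carry a major seventh chord, the tonic is F and the mode is major.

F major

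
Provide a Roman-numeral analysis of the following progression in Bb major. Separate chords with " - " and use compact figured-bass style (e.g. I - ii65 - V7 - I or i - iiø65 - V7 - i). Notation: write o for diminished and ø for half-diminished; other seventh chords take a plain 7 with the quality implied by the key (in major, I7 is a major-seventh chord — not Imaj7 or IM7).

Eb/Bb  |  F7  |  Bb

IV64 - V7 - I

Eb/Bb: root Eb is the subdominant; major triad there is IV64.
F7: dominant seventh chord on F = scale degree 5 → V7.
Bb: major triad on Bb = scale degree 1 → I.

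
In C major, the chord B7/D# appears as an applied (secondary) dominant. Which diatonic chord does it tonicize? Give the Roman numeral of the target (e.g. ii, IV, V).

iii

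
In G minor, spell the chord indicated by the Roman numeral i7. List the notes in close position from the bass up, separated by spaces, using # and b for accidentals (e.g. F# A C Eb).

In G minor, the tonic is G, and the diatonic chord built there is a minor seventh chord.
That chord is spelled G-Bb-D-F.

G Bb D F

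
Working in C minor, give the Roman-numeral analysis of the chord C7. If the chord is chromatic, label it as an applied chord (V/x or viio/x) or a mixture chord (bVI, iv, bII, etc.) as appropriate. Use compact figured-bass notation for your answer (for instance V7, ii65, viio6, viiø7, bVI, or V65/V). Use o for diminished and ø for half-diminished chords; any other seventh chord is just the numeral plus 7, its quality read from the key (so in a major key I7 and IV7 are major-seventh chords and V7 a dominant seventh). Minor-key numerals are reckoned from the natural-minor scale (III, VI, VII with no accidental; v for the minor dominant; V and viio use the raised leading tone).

Stacked in thirds the chord is C-E-G-Bb: a dominant seventh chord on C.
C is not a diatonic chord root with this quality in C minor, but it lies a perfect fifth above F (iv), so the chord functions as an applied dominant of iv.

V7/iv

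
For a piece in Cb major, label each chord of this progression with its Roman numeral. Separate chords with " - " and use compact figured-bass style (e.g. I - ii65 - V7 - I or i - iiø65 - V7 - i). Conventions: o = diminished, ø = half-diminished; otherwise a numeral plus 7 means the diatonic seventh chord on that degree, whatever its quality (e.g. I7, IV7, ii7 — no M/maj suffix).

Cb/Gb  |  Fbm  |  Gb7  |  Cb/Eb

I64 - iv - V7 - I6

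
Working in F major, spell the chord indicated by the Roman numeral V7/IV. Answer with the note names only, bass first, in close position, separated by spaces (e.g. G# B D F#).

The slash means an applied dominant: we want the dominant of IV. In F major, IV is Bb major, and its dominant is built on F.
Building a dominant seventh chord on F gives F-A-C-Eb.

F A C Eb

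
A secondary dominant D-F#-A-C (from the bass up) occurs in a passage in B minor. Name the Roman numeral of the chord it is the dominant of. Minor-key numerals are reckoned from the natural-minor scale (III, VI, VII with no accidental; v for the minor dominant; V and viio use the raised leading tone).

VI

The chord is a dominant seventh chord on D.
A dominant resolves down a perfect fifth: D → G. In B minor, G is scale degree 6, i.e. VI.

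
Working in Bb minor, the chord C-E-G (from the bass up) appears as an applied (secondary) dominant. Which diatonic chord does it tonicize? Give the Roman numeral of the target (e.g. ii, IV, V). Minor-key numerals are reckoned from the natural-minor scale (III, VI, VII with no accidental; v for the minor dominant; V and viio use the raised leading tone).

The chord is a major triad on C.
A dominant resolves down a perfect fifth: C → F. In Bb minor, F is scale degree 5, i.e. V.

V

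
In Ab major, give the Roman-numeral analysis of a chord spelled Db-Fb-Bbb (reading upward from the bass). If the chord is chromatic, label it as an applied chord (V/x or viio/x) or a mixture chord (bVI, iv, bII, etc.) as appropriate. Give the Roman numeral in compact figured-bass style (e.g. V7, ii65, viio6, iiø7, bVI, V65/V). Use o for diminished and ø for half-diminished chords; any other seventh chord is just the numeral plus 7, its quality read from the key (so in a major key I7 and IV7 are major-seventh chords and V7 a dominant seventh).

bII6

Stacked in thirds the chord is Bbb-Db-Fb: a major triad on Bbb.
Bbb is the lowered second degree of Ab major (diatonic 2 would be Bb). This is the Neapolitan sixth — a major triad on the lowered second degree, here in its customary first inversion.
With Db in the bass the chord is in first inversion, so the figured bass is 6.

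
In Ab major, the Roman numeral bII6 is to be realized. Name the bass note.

bII in Ab major has root Bbb; the chord is Bbb-Db-Fb.
The figure 6 means first inversion — the third is in the bass.

Db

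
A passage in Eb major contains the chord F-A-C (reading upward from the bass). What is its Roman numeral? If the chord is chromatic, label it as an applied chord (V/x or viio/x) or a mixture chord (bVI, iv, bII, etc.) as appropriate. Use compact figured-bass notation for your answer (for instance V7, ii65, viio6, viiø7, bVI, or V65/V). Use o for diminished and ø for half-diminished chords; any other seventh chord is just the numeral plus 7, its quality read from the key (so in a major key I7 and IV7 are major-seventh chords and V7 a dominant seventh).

V/V

Stacked in thirds the chord is F-A-C: a major triad on F.
F is not a diatonic chord root with this quality in Eb major, but it lies a perfect fifth above Bb (V), so the chord functions as an applied dominant of V.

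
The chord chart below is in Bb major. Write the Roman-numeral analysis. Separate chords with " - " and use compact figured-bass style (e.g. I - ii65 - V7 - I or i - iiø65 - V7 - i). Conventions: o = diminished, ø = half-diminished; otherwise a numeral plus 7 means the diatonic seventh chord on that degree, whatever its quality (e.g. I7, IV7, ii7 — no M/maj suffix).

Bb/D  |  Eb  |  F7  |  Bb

Bb/D has root Bb, degree 1 in Bb major, so I6.
Eb: root Eb is the subdominant; major triad there is IV.
F7: dominant seventh chord on F = scale degree 5 → V7.
Bb: root Bb is the tonic; major triad there is I.

I6 - IV - V7 - I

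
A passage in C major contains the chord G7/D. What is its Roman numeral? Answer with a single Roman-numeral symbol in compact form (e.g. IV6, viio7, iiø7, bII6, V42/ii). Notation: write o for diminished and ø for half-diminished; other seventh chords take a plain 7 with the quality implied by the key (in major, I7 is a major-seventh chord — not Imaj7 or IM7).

Stacked in thirds the chord is G-B-D-F: a dominant seventh chord on G.
In C major, G is the dominant; the diatonic dominant seventh chord there is V7.
With D in the bass the chord is in second inversion, so the figured bass is 43.

V43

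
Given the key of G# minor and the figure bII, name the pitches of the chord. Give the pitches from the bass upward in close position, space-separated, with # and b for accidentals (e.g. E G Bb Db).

bII is the Neapolitan chord — a major triad on the lowered second degree. In G# minor that root is A.
So the chord is A-C#-E, a major triad.

A C# E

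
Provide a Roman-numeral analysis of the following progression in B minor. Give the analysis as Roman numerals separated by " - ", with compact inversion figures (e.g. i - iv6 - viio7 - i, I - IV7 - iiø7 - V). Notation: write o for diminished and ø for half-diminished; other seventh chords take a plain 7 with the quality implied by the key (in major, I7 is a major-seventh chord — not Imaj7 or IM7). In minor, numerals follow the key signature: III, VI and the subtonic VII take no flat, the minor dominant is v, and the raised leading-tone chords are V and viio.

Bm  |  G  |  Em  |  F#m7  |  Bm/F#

i - VI - iv - v7 - i64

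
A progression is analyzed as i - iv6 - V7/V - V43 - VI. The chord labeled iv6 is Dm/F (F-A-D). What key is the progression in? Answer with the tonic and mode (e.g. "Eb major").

The chord Dm/F is a minor triad rooted on D; its label is iv6.
Counting down 3 scale steps from D places the tonic on A; a minor triad on degree 4 is diatonic only in minor.

A minor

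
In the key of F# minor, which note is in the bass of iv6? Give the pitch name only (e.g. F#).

iv in F# minor has root B; the chord is B-D-F#.
The figure 6 means first inversion — the third is in the bass.

D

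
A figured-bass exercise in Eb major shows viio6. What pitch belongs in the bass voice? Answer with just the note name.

F

viio in Eb major has root D; the chord is D-F-Ab.
The figure 6 means first inversion — the third is in the bass.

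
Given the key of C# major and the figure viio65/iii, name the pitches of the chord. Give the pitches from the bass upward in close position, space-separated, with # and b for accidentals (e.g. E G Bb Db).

F## A# C# D##

viio65/iii is a secondary leading-tone chord. The target iii is E# in C# major; the applied chord is rooted a semitone below, on D##.
Building a fully diminished seventh chord on D## gives D##-F##-A#-C#.
The figured bass 65 indicates first inversion, placing the third (F##) in the bass: F##-A#-C#-D##.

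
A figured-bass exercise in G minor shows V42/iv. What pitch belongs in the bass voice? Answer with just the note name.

F

The applied chord V42/iv is rooted on G: G-B-D-F.
The figure 42 means third inversion — the seventh is in the bass.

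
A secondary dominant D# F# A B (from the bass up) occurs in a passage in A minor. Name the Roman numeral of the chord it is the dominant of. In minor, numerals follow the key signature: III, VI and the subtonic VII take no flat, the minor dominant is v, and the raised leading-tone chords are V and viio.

V

The chord is a dominant seventh chord on B.
A dominant resolves down a perfect fifth: B → E. In A minor, E is scale degree 5, i.e. V.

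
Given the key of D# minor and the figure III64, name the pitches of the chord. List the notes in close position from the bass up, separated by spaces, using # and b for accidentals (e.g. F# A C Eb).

The numeral's case and figure indicate a major triad. In D# minor its root, the mediant, is F#.
Stacking thirds from F# gives F#-A#-C#.
The figured bass 64 indicates second inversion, placing the fifth (C#) in the bass: C#-F#-A#.

C# F# A#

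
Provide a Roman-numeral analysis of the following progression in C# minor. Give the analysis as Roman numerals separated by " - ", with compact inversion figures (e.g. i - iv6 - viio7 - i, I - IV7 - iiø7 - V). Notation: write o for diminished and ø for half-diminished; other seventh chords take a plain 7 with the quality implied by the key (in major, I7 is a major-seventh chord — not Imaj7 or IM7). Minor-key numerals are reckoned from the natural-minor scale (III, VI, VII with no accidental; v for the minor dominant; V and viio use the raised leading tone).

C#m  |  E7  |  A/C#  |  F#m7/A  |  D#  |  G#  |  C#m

C#m: minor triad on C# = scale degree 1 → i.
E7: a dominant seventh chord on E, the applied dominant of VI → V7/VI.
A/C#: root A is the submediant; major triad there is VI6.
F#m7/A: minor seventh chord on F# = scale degree 4 → iv65.
D# is the secondary dominant of V (major triad on D#): V/V.
G#: root G# is the dominant; major triad there is V.
C#m: minor triad on C# = scale degree 1 → i.

i - V7/VI - VI6 - iv65 - V/V - V - i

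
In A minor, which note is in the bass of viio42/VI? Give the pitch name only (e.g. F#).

The applied chord viio42/VI is rooted on E: E-G-Bb-Db.
The figure 42 means third inversion — the seventh is in the bass.

Db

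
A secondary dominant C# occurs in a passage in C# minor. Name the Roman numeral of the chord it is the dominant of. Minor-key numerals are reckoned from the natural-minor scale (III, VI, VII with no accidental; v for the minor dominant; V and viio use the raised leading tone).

iv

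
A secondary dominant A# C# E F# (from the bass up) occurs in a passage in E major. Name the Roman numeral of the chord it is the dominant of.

V

The chord is a dominant seventh chord on F#.
A dominant resolves down a perfect fifth: F# → B. In E major, B is scale degree 5, i.e. V.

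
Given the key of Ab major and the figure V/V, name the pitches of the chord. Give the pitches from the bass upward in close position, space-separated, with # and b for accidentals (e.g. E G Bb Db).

Bb D F

The slash means an applied dominant: we want the dominant of V. In Ab major, V is Eb major, and its dominant is built on Bb.
Building a major triad on Bb gives Bb-D-F.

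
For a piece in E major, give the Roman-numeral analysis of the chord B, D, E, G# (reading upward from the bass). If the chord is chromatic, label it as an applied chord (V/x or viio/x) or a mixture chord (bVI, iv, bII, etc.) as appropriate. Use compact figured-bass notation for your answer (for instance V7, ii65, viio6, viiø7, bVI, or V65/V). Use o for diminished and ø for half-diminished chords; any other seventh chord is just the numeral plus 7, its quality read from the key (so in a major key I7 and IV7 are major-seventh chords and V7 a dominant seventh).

Stacked in thirds the chord is E-G#-B-D: a dominant seventh chord on E.
E is not a diatonic chord root with this quality in E major, but it lies a perfect fifth above A (IV), so the chord functions as an applied dominant of IV.
With B in the bass the chord is in second inversion, so the figured bass is 43.

V43/IV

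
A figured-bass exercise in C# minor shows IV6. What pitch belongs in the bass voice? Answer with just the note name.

A#

IV in C# minor has root F#; the chord is F#-A#-C#.
The figure 6 means first inversion — the third is in the bass.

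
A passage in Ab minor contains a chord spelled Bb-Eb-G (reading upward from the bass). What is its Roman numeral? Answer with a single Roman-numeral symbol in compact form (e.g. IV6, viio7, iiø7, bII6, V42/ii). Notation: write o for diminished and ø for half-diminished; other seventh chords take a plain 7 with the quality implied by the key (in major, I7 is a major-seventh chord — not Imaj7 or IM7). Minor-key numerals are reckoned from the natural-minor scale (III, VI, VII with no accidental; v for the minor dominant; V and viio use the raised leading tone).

The pitches Eb-G-Bb form a major triad rooted on Eb.
In Ab minor, Eb is the dominant; the diatonic major triad there is V.
With Bb in the bass the chord is in second inversion, so the figured bass is 64.

V64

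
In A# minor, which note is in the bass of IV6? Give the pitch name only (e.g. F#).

F##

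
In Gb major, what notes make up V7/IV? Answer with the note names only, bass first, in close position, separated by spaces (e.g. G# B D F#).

Gb Bb Db Fb

V7/IV is a secondary dominant — the dominant seventh of IV. IV in Gb major is Cb, so the applied chord's root is Gb, a perfect fifth above.
Building a dominant seventh chord on Gb gives Gb-Bb-Db-Fb.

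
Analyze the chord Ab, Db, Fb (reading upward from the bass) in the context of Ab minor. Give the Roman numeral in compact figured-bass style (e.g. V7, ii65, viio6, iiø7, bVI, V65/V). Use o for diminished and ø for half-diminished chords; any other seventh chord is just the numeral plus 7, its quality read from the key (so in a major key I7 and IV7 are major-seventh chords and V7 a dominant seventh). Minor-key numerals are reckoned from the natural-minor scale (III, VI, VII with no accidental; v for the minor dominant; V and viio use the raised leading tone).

Stacked in thirds the chord is Db-Fb-Ab: a minor triad on Db.
Db is scale degree 4 in Ab minor, and a minor triad on that degree is written iv.
With Ab in the bass the chord is in second inversion, so the figured bass is 64.

iv64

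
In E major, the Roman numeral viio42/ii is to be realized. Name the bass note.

The applied chord viio42/ii is rooted on E#: E#-G#-B-D.
The figure 42 means third inversion — the seventh is in the bass.

D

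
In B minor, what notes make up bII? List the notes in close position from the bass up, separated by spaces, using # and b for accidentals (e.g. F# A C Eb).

C E G

bII is the Neapolitan chord — a major triad on the lowered second degree. In B minor that root is C.
So the chord is C-E-G.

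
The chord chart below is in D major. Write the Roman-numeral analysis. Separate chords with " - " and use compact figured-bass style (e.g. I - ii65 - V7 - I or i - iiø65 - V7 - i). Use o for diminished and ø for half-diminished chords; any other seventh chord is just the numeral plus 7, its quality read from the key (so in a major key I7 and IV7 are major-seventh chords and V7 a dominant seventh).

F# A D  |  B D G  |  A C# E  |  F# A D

I6 - IV6 - V - I6

F#-A-D has root D, degree 1 in D major, so I6.
B-D-G: major triad on G = scale degree 4 → IV6.
A-C#-E: root A is the dominant; major triad there is V.
F#-A-D: root D is the tonic; major triad there is I6.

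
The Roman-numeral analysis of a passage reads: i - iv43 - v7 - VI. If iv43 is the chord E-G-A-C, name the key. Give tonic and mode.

E minor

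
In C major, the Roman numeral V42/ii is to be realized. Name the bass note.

The applied chord V42/ii is rooted on A: A-C#-E-G.
The figure 42 means third inversion — the seventh is in the bass.

G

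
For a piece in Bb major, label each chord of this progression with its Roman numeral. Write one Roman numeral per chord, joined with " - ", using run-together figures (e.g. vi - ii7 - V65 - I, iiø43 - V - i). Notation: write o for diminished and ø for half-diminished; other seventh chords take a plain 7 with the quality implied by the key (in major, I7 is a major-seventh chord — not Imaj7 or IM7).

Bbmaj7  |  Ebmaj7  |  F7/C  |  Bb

Bbmaj7 has root Bb, degree 1 in Bb major, so I7.
Ebmaj7 has root Eb, degree 4 in Bb major, so IV7.
F7/C: dominant seventh chord on F = scale degree 5 → V43.
Bb has root Bb, degree 1 in Bb major, so I.

I7 - IV7 - V43 - I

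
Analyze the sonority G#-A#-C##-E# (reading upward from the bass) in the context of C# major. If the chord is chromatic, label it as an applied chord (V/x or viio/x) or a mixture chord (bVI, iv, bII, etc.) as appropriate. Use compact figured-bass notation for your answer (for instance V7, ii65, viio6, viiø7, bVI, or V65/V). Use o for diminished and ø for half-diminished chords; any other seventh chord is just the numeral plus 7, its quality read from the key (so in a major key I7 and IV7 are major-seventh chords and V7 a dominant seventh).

Stacked in thirds the chord is A#-C##-E#-G#: a dominant seventh chord on A#.
A# is not a diatonic chord root with this quality in C# major, but it lies a perfect fifth above D# (ii), so the chord functions as an applied dominant of ii.
With G# in the bass the chord is in third inversion, so the figured bass is 42.

V42/ii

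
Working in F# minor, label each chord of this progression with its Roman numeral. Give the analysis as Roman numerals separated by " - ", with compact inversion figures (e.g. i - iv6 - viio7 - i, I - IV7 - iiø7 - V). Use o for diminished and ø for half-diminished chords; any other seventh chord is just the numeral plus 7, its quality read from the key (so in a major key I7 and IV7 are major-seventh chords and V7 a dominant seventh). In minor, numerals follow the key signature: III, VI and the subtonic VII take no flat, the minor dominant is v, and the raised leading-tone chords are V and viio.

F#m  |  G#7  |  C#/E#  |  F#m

i - V7/V - V6 - i

F#m: minor triad on F# = scale degree 1 → i.
G#7 is the secondary dominant of V (dominant seventh chord on G#): V7/V.
C#/E# has root C#, degree 5 in F# minor, so V6.
F#m: root F# is the tonic; minor triad there is i.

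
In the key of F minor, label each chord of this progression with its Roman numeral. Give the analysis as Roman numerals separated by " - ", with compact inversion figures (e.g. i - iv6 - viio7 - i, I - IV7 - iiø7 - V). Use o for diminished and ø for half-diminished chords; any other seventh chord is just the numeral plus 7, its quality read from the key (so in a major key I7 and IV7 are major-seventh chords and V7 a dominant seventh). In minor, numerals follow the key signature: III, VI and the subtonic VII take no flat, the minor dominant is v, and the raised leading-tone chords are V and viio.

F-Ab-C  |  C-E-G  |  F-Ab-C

F-Ab-C has root F, degree 1 in F minor, so i.
C-E-G has root C, degree 5 in F minor, so V.
F-Ab-C: minor triad on F = scale degree 1 → i.

i - V - i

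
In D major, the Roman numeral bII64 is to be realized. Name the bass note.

Bb

bII in D major has root Eb; the chord is Eb-G-Bb.
The figure 64 means second inversion — the fifth is in the bass.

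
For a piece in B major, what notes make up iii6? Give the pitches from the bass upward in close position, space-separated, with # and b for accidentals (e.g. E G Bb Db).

In B major, the mediant is D#, and the diatonic chord built there is a minor triad.
Stacking thirds from D# gives D#-F#-A#.
The figured bass 6 indicates first inversion, placing the third (F#) in the bass: F#-A#-D#.

F# A# D#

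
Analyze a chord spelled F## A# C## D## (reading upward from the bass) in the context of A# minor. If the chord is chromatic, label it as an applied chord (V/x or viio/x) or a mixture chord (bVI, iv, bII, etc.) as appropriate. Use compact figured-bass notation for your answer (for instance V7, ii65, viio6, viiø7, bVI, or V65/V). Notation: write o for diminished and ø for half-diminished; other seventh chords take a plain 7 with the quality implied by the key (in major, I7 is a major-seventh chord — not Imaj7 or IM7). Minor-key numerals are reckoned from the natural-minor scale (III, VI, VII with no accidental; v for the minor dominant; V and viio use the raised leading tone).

viiø65/V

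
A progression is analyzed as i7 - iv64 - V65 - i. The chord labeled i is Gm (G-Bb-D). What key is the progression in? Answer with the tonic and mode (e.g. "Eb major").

The anchor chord is a minor triad on G, labeled i.
If G is scale degree 1 and the mode makes that degree carry a minor triad, the tonic is G and the mode is minor.

G minor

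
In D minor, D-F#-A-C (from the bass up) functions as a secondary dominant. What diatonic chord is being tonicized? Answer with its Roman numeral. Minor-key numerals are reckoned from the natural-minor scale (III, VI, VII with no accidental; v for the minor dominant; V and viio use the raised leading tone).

iv

The chord is a dominant seventh chord on D.
A dominant resolves down a perfect fifth: D → G. In D minor, G is scale degree 4, i.e. iv.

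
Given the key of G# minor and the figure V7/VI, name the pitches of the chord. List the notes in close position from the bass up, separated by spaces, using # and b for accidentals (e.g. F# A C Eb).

B D# F# A

The slash means an applied dominant: we want the dominant of VI. In G# minor, VI is E major, and its dominant is built on B.
Building a dominant seventh chord on B gives B-D#-F#-A.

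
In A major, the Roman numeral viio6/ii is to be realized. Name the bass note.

C#

The applied chord viio6/ii is rooted on A#: A#-C#-E.
The figure 6 means first inversion — the third is in the bass.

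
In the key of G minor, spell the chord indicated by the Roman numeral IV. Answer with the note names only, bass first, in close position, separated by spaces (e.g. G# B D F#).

C E G

IV is the major subdominant, borrowed from the parallel major. In G minor that root is C.
So the chord is C-E-G, a major triad.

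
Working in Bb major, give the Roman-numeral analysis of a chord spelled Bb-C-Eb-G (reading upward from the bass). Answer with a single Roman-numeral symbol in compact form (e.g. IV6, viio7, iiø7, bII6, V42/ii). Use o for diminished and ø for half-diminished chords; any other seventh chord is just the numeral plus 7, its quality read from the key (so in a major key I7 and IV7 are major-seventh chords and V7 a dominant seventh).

The pitches C-Eb-G-Bb form a minor seventh chord rooted on C.
C is scale degree 2 in Bb major, and a minor seventh chord on that degree is written ii7.
With Bb in the bass the chord is in third inversion, so the figured bass is 42.

ii42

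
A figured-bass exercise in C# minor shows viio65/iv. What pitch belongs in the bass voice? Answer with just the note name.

G#

The applied chord viio65/iv is rooted on E#: E#-G#-B-D.
The figure 65 means first inversion — the third is in the bass.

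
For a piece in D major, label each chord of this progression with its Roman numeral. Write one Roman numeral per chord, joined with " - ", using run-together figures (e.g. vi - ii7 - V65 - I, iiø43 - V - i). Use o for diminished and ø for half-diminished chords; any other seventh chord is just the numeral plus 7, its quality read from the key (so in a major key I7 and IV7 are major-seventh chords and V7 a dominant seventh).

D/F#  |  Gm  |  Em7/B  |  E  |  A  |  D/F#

I6 - iv - ii43 - V/V - V - I6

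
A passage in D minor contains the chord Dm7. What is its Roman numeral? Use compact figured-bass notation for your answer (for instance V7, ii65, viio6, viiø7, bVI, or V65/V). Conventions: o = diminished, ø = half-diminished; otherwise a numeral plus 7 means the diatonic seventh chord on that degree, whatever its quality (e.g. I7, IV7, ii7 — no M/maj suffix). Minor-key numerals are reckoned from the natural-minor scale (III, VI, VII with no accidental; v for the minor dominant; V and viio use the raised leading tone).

i7

Stacked in thirds the chord is D-F-A-C: a minor seventh chord on D.
In D minor, D is the tonic; the diatonic minor seventh chord there is i7.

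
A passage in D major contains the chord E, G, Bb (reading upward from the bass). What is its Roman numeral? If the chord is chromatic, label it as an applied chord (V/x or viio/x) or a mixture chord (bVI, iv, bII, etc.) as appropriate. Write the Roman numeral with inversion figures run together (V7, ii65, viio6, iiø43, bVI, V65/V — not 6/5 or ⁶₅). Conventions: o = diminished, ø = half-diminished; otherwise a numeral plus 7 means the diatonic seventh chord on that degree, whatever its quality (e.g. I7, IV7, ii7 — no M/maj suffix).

iio

The pitches E-G-Bb form a diminished triad rooted on E.
E is the second degree of D major. This is the diminished supertonic triad, borrowed from the parallel minor.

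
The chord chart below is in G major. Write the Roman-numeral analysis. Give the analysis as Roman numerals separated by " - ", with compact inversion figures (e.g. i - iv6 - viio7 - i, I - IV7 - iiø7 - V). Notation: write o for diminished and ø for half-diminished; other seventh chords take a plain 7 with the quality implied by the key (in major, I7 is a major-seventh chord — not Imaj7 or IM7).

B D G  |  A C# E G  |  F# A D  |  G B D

B-D-G: root G is the tonic; major triad there is I6.
A-C#-E-G: a dominant seventh chord on A, the applied dominant of V → V7/V.
F#-A-D: major triad on D = scale degree 5 → V6.
G-B-D: major triad on G = scale degree 1 → I.

I6 - V7/V - V6 - I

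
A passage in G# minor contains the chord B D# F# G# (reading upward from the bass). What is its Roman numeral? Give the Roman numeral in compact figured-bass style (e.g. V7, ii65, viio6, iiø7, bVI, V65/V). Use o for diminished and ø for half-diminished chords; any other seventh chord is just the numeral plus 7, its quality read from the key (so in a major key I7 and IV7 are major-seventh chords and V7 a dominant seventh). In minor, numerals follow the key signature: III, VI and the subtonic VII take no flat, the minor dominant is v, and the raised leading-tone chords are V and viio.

i65

The pitches G#-B-D#-F# form a minor seventh chord rooted on G#.
In G# minor, G# is the tonic; the diatonic minor seventh chord there is i7.
With B in the bass the chord is in first inversion, so the figured bass is 65.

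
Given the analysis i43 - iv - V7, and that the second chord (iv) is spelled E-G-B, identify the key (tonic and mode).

iv is given as E-G-B — a minor triad with root E.
If E is scale degree 4 and the mode makes that degree carry a minor triad, the tonic is B and the mode is minor.

B minor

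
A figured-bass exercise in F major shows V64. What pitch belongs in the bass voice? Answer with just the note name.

V in F major has root C; the chord is C-E-G.
The figure 64 means second inversion — the fifth is in the bass.

G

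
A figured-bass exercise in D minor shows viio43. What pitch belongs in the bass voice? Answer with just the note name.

G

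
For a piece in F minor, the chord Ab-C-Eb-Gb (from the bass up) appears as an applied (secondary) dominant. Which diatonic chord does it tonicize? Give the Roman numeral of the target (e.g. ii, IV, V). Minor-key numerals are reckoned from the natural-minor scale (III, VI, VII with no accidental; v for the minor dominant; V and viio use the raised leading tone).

VI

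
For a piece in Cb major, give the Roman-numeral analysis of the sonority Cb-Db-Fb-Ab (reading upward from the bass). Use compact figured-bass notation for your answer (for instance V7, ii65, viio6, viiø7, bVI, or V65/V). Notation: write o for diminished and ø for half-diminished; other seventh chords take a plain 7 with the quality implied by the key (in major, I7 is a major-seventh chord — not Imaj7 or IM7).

ii42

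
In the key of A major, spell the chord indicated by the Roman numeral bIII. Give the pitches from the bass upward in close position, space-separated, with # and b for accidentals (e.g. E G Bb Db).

bIII is a major triad on the lowered third degree, borrowed from the parallel minor. In A major that root is C.
So the chord is C-E-G.

C E G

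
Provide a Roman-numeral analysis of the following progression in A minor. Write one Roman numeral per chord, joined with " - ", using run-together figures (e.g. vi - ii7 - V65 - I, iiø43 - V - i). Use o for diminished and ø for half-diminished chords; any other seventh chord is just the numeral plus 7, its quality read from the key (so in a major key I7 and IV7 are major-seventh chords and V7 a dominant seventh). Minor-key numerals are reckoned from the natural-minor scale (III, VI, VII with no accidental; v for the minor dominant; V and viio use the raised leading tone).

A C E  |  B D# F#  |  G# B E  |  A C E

A-C-E: root A is the tonic; minor triad there is i.
B-D#-F#: chromatic; B is V of V, so V/V.
G#-B-E has root E, degree 5 in A minor, so V6.
A-C-E has root A, degree 1 in A minor, so i.

i - V/V - V6 - i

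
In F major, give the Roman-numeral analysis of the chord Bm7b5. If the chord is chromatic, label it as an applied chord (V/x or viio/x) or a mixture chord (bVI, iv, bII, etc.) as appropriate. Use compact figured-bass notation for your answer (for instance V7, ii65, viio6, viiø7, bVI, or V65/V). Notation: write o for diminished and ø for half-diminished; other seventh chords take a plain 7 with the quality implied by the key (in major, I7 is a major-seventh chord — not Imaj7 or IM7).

viiø7/V

The pitches B-D-F-A form a half-diminished seventh chord rooted on B.
B sits a half step below C (V in F major); a diminished chord there is the applied leading-tone chord of V.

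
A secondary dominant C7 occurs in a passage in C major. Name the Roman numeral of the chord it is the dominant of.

The chord is a dominant seventh chord on C.
A dominant resolves down a perfect fifth: C → F. In C major, F is scale degree 4, i.e. IV.

IV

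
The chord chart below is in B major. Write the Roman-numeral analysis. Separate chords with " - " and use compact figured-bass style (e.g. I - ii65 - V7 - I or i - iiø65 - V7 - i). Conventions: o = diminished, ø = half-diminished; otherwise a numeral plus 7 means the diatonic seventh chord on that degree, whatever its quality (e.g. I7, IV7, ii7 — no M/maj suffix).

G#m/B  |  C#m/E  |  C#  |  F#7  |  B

vi6 - ii6 - V/V - V7 - I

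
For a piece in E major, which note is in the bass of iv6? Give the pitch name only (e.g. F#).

C

iv in E major has root A; the chord is A-C-E.
The figure 6 means first inversion — the third is in the bass.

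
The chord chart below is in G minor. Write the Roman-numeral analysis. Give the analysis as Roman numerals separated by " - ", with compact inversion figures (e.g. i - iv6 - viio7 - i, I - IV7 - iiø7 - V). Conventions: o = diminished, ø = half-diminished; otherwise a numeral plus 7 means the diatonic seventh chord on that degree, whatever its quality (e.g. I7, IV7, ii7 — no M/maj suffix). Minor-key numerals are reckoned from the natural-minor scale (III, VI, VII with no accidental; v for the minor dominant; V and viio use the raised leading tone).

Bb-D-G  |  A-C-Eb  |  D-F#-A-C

Bb-D-G: root G is the tonic; minor triad there is i6.
A-C-Eb: diminished triad on A = scale degree 2 → iio.
D-F#-A-C: dominant seventh chord on D = scale degree 5 → V7.

i6 - iio - V7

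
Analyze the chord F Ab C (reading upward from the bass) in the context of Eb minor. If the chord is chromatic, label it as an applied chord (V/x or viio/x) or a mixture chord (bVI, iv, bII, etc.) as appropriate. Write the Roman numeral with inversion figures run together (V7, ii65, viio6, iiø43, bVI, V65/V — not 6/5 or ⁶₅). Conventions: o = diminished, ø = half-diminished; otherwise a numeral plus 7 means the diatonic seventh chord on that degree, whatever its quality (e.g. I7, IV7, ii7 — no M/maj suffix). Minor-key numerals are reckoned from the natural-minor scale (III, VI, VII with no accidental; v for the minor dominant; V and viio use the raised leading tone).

ii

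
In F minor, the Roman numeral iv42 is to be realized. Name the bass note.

iv in F minor has root Bb; the chord is Bb-Db-F-Ab.
The figure 42 means third inversion — the seventh is in the bass.

Ab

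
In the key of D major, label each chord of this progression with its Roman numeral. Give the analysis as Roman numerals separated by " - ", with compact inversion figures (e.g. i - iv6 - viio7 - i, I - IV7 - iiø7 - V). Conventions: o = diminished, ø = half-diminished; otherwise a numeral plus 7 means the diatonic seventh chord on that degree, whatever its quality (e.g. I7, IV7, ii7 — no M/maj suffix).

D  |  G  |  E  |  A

D has root D, degree 1 in D major, so I.
G: major triad on G = scale degree 4 → IV.
E: chromatic; E is V of V, so V/V.
A has root A, degree 5 in D major, so V.

I - IV - V/V - V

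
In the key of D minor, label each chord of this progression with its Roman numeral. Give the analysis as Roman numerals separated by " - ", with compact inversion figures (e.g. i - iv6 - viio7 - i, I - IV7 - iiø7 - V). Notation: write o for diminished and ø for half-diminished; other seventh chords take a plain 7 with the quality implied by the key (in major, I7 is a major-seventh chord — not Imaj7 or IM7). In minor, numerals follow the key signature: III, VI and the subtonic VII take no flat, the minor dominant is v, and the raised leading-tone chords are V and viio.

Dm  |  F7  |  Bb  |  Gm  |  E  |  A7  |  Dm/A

i - V7/VI - VI - iv - V/V - V7 - i64

Dm: root D is the tonic; minor triad there is i.
F7: chromatic; F is V of VI, so V7/VI.
Bb: root Bb is the submediant; major triad there is VI.
Gm: root G is the subdominant; minor triad there is iv.
E: chromatic; E is V of V, so V/V.
A7 has root A, degree 5 in D minor, so V7.
Dm/A has root D, degree 1 in D minor, so i64.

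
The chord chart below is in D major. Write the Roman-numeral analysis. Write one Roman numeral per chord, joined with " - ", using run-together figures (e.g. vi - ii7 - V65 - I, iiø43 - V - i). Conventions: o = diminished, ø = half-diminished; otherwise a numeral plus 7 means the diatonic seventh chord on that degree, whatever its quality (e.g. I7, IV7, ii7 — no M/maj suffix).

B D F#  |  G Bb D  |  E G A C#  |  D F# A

B-D-F#: root B is the submediant; minor triad there is vi.
G-Bb-D: minor triad on G — chromatic; iv (borrowed from the parallel minor).
E-G-A-C#: root A is the dominant; dominant seventh chord there is V43.
D-F#-A has root D, degree 1 in D major, so I.

vi - iv - V43 - I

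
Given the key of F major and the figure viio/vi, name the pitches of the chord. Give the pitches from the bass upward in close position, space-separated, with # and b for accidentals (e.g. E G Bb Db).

C# E G

The slash marks an applied leading-tone chord: viio of vi. In F major, vi is D, so the leading tone to it is C#, a half step below.
Building a diminished triad on C# gives C#-E-G.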